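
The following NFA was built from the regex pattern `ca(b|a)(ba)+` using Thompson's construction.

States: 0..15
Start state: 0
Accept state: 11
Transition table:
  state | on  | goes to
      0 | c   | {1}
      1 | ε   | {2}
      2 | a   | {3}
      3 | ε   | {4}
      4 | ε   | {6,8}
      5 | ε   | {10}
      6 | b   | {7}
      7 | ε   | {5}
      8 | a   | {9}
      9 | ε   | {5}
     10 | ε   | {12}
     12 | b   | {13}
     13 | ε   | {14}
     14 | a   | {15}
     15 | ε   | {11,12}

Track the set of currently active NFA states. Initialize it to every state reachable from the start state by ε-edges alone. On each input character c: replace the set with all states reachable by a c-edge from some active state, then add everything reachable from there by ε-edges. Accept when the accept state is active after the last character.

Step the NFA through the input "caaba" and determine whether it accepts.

Answer: ACCEPT

Steps:
initial (ε-close {0}): {0}
'c' @ 1: {1,2}
'a' @ 2: {3,4,6,8}
'a' @ 3: {5,9,10,12}
'b' @ 4: {13,14}
'a' @ 5: {11,12,15}  (accept∈set)
final: {11,12,15}; accept 11 in set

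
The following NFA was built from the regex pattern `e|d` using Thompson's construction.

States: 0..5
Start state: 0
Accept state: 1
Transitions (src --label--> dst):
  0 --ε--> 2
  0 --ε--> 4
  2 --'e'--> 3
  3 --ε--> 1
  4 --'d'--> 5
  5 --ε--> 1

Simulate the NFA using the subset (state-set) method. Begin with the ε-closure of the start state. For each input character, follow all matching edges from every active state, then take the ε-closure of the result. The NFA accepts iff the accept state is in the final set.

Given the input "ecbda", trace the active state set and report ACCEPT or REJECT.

S₀ = ε-closure({0}) = {0,2,4}
'e' @ 1: {1,3}  [accepting]
'c' @ 2: {}  — no active states
rest 'bda' ignored (set empty)
after full input: {}  (accept=1 not in)

Answer: REJECT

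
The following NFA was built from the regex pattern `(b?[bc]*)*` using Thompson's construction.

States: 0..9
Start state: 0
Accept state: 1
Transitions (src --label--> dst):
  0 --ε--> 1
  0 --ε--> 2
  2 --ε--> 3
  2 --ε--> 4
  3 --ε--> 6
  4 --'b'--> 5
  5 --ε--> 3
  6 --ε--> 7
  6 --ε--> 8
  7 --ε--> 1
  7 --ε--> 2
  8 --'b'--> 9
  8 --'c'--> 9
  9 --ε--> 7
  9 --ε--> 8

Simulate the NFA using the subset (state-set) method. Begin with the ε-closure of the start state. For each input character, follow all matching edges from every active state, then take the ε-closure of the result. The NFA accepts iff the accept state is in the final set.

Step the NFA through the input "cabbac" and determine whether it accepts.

Answer: REJECT

Trace:
initial (ε-close {0}): {0,1,2,3,4,6,7,8}
'c' @ 1: {1,2,3,4,6,7,8,9}  [accepting]
'a' @ 2: {}  — no active states
rest 'bbac' ignored (set empty)
end set {} — state 1 not in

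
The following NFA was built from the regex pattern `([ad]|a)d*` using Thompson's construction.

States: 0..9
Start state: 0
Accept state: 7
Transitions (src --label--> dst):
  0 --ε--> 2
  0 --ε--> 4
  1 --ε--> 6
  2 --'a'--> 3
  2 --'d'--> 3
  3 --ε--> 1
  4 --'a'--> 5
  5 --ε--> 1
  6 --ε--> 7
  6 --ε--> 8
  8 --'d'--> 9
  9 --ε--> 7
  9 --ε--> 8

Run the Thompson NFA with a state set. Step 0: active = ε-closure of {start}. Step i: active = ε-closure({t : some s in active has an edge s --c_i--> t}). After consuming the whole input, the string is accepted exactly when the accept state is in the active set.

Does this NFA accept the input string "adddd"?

Answer: ACCEPT

Derivation:
S₀ = ε-closure({0}) = {0,2,4}
'a' @ 1: {1,3,5,6,7,8}  ✓accept
'd' @ 2: {7,8,9}  ✓accept
'd' @ 3: {7,8,9}  ✓accept
'd' @ 4: {7,8,9}  ✓accept
'd' @ 5: {7,8,9}  ✓accept
end set {7,8,9} — state 7 in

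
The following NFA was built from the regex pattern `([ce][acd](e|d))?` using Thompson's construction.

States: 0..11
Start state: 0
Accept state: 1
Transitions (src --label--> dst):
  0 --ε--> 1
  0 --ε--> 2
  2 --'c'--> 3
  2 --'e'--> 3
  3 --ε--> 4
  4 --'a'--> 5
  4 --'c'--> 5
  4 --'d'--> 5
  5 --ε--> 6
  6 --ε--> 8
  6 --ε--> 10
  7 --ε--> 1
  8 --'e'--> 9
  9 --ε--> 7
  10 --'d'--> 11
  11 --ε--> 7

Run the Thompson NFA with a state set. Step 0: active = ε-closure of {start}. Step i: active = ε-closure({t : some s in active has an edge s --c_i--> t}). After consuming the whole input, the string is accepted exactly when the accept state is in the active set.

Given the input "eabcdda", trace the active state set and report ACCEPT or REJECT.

S₀ = ε-closure({0}) = {0,1,2}
'e' @ 1: {3,4}
'a' @ 2: {5,6,8,10}
'b' @ 3: {}  — no active states
rest 'cdda' ignored (set empty)
end set {} — state 1 not in

Answer: REJECT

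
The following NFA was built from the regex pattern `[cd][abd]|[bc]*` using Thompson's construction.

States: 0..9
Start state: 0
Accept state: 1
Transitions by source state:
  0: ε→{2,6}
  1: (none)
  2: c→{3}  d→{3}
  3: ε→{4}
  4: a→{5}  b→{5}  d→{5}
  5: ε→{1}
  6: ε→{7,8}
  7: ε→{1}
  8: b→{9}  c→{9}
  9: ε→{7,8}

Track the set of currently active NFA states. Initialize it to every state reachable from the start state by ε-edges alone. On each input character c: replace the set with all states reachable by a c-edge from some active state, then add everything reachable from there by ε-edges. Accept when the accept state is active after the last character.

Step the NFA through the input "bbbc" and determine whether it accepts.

initial (ε-close {0}): {0,1,2,6,7,8}
'b' @ 1: {1,7,8,9}  ✓accept
'b' @ 2: {1,7,8,9}  ✓accept
'b' @ 3: {1,7,8,9}  ✓accept
'c' @ 4: {1,7,8,9}  ✓accept
final: {1,7,8,9}; accept 1 in set

Answer: ACCEPT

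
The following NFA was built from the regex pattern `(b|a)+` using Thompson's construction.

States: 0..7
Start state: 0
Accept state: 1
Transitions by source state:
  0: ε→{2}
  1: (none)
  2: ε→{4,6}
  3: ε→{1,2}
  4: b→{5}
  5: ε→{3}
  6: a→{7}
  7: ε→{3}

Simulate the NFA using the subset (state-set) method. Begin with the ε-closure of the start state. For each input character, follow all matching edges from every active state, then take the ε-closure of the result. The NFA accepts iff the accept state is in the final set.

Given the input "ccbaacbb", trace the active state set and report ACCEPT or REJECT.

initial (ε-close {0}): {0,2,4,6}
'c' @ 1: {}  — no active states
rest 'cbaacbb' ignored (set empty)
end set {} — state 1 not in

Answer: REJECT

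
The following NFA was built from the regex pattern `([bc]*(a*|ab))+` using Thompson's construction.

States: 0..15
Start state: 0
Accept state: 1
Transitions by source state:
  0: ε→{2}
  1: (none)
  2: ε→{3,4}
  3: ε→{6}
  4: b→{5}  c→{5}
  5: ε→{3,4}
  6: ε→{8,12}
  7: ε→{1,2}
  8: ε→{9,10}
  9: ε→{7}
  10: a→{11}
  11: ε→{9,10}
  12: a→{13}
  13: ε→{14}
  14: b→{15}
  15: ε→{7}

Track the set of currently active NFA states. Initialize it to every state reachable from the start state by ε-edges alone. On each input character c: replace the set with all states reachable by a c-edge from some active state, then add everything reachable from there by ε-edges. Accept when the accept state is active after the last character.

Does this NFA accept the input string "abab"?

start: ε-closure({0}) = {0,1,2,3,4,6,7,8,9,10,12}
'a' @ 1: {1,2,3,4,6,7,8,9,10,11,12,13,14}  [accepting]
'b' @ 2: {1,2,3,4,5,6,7,8,9,10,12,15}  [accepting]
'a' @ 3: {1,2,3,4,6,7,8,9,10,11,12,13,14}  [accepting]
'b' @ 4: {1,2,3,4,5,6,7,8,9,10,12,15}  [accepting]
after full input: {1,2,3,4,5,6,7,8,9,10,12,15}  (accept=1 in)

Answer: ACCEPT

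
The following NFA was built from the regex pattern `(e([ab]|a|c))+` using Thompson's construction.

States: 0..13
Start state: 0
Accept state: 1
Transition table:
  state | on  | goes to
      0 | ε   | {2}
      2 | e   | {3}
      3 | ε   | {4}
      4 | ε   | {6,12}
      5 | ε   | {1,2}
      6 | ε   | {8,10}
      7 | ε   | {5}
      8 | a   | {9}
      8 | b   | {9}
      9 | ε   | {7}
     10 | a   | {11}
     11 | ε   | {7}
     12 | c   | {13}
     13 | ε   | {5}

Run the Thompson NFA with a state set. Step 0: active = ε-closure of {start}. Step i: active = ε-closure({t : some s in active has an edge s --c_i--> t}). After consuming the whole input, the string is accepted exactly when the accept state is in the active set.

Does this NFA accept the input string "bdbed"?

Answer: REJECT

Trace:
S₀ = ε-closure({0}) = {0,2}
'b' @ 1: {}  — state set empty
rest 'dbed' ignored (set empty)
end set {} — state 1 not in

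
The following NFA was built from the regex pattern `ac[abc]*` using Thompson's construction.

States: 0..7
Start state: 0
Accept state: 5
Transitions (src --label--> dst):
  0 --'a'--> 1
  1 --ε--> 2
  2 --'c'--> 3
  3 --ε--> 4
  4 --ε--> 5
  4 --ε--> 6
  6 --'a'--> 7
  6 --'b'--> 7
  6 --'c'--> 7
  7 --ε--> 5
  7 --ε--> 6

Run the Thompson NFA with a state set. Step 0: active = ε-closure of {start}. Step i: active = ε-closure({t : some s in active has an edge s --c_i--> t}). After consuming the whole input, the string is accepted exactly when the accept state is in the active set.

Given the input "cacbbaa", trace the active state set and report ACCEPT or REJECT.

initial (ε-close {0}): {0}
'c' @ 1: {}  — dead — no transitions
rest 'acbbaa' ignored (set empty)
end set {} — state 5 not in

Answer: REJECT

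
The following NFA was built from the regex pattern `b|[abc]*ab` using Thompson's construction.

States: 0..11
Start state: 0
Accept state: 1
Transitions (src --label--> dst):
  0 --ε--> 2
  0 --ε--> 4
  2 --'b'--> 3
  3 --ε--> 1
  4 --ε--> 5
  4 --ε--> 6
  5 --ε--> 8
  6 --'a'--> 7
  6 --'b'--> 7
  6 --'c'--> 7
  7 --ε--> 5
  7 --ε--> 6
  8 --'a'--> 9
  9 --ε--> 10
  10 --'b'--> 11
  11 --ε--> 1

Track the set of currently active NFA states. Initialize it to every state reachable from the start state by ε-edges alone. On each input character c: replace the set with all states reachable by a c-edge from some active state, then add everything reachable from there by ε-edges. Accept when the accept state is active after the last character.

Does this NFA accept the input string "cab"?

Answer: ACCEPT

Derivation:
start: ε-closure({0}) = {0,2,4,5,6,8}
'c' @ 1: {5,6,7,8}
'a' @ 2: {5,6,7,8,9,10}
'b' @ 3: {1,5,6,7,8,11}  [accepting]
final: {1,5,6,7,8,11}; accept 1 in set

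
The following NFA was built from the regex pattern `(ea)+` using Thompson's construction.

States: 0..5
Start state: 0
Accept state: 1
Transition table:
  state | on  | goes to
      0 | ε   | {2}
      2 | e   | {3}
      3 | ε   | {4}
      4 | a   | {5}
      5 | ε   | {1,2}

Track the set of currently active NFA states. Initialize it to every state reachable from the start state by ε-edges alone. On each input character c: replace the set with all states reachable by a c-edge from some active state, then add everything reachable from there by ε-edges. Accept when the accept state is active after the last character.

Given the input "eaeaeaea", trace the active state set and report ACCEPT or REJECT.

S₀ = ε-closure({0}) = {0,2}
'e' @ 1: {3,4}
'a' @ 2: {1,2,5}  ✓accept
'e' @ 3: {3,4}
'a' @ 4: {1,2,5}  ✓accept
'e' @ 5: {3,4}
'a' @ 6: {1,2,5}  ✓accept
'e' @ 7: {3,4}
'a' @ 8: {1,2,5}  ✓accept
final: {1,2,5}; accept 1 in set

Answer: ACCEPT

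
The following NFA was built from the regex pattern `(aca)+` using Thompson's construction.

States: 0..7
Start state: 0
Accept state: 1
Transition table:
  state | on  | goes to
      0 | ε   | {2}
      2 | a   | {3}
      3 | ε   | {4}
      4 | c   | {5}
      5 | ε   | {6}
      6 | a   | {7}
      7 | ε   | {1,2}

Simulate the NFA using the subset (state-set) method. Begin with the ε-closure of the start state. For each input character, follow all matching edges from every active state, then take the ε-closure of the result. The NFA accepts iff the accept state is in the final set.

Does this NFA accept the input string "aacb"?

start: ε-closure({0}) = {0,2}
'a' @ 1: {3,4}
'a' @ 2: {}  — state set empty
rest 'cb' ignored (set empty)
after full input: {}  (accept=1 not in)

Answer: REJECT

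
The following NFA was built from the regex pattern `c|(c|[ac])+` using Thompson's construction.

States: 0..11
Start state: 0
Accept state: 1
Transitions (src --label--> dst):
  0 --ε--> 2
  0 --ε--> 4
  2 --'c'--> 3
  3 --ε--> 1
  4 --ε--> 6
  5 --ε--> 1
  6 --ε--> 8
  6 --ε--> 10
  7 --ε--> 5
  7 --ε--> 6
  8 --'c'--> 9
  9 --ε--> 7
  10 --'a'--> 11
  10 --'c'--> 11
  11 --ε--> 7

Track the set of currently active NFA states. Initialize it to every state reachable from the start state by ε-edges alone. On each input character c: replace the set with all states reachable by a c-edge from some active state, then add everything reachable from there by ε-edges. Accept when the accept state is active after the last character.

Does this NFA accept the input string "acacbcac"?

S₀ = ε-closure({0}) = {0,2,4,6,8,10}
'a' @ 1: {1,5,6,7,8,10,11}  [accepting]
'c' @ 2: {1,5,6,7,8,9,10,11}  [accepting]
'a' @ 3: {1,5,6,7,8,10,11}  [accepting]
'c' @ 4: {1,5,6,7,8,9,10,11}  [accepting]
'b' @ 5: {}  — dead — no transitions
rest 'cac' ignored (set empty)
after full input: {}  (accept=1 not in)

Answer: REJECT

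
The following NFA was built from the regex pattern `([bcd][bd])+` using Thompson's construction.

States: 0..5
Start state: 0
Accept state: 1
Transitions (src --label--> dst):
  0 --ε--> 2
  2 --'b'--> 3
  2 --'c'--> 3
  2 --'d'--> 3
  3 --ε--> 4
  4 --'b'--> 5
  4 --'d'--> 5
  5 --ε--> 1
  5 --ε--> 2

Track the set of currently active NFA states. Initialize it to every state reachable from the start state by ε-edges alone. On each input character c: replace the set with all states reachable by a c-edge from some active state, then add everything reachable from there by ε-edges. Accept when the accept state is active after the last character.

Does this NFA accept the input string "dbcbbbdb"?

start: ε-closure({0}) = {0,2}
'd' @ 1: {3,4}
'b' @ 2: {1,2,5}  ✓accept
'c' @ 3: {3,4}
'b' @ 4: {1,2,5}  ✓accept
'b' @ 5: {3,4}
'b' @ 6: {1,2,5}  ✓accept
'd' @ 7: {3,4}
'b' @ 8: {1,2,5}  ✓accept
end set {1,2,5} — state 1 in

Answer: ACCEPT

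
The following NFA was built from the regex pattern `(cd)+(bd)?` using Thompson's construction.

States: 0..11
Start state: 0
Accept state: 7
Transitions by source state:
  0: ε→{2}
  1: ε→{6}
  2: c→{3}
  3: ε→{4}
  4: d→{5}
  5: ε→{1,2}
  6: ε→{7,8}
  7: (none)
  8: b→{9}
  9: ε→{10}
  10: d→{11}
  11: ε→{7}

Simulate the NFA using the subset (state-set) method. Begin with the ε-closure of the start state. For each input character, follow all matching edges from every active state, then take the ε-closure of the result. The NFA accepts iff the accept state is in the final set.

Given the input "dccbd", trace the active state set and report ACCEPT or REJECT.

start: ε-closure({0}) = {0,2}
'd' @ 1: {}  — no active states
rest 'ccbd' ignored (set empty)
after full input: {}  (accept=7 not in)

Answer: REJECT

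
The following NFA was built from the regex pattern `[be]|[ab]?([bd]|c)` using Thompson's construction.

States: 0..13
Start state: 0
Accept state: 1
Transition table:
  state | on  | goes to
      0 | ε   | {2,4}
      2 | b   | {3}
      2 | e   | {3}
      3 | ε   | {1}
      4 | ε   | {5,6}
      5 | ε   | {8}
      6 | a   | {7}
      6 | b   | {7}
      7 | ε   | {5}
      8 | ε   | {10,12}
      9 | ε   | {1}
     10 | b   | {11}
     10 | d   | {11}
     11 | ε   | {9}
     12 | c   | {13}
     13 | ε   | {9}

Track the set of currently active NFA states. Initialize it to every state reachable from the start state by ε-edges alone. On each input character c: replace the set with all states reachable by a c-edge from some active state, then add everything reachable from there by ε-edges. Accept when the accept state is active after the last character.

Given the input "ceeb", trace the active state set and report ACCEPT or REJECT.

Answer: REJECT

Derivation:
start: ε-closure({0}) = {0,2,4,5,6,8,10,12}
'c' @ 1: {1,9,13}  (accept∈set)
'e' @ 2: {}  — no active states
rest 'eb' ignored (set empty)
final: {}; accept 1 not in set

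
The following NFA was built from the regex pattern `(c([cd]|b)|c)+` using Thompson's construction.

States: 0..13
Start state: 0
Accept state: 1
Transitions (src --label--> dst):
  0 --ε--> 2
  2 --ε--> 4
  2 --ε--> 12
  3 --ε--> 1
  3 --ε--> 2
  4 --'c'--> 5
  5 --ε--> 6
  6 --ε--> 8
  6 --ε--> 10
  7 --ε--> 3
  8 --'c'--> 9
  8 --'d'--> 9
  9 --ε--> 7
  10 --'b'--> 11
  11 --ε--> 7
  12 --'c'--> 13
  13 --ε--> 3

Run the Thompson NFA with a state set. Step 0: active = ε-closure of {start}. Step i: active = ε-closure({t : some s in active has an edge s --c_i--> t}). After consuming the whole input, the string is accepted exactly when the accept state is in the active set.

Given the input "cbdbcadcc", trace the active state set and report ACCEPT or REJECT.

initial (ε-close {0}): {0,2,4,12}
'c' @ 1: {1,2,3,4,5,6,8,10,12,13}  (accept∈set)
'b' @ 2: {1,2,3,4,7,11,12}  (accept∈set)
'd' @ 3: {}  — dead — no transitions
rest 'bcadcc' ignored (set empty)
end set {} — state 1 not in

Answer: REJECT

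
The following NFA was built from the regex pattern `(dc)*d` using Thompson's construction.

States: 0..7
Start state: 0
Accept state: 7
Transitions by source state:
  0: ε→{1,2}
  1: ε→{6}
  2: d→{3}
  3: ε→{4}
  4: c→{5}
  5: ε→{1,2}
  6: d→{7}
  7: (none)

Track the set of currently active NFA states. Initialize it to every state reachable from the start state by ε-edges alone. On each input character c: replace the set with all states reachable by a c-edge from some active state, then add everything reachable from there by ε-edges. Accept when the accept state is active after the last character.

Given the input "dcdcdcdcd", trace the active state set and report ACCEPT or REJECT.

initial (ε-close {0}): {0,1,2,6}
'd' @ 1: {3,4,7}  ✓accept
'c' @ 2: {1,2,5,6}
'd' @ 3: {3,4,7}  ✓accept
'c' @ 4: {1,2,5,6}
'd' @ 5: {3,4,7}  ✓accept
'c' @ 6: {1,2,5,6}
'd' @ 7: {3,4,7}  ✓accept
'c' @ 8: {1,2,5,6}
'd' @ 9: {3,4,7}  ✓accept
after full input: {3,4,7}  (accept=7 in)

Answer: ACCEPT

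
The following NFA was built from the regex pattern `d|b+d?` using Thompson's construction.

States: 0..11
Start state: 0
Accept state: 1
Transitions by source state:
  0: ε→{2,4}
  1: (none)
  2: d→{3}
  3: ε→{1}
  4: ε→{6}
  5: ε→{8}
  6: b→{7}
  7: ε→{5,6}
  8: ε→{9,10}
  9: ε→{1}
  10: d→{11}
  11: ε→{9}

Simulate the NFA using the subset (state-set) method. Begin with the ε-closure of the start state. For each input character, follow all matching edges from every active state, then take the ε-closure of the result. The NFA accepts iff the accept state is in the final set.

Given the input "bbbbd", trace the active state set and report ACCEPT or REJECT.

Answer: ACCEPT

Steps:
start: ε-closure({0}) = {0,2,4,6}
'b' @ 1: {1,5,6,7,8,9,10}  ✓accept
'b' @ 2: {1,5,6,7,8,9,10}  ✓accept
'b' @ 3: {1,5,6,7,8,9,10}  ✓accept
'b' @ 4: {1,5,6,7,8,9,10}  ✓accept
'd' @ 5: {1,9,11}  ✓accept
final: {1,9,11}; accept 1 in set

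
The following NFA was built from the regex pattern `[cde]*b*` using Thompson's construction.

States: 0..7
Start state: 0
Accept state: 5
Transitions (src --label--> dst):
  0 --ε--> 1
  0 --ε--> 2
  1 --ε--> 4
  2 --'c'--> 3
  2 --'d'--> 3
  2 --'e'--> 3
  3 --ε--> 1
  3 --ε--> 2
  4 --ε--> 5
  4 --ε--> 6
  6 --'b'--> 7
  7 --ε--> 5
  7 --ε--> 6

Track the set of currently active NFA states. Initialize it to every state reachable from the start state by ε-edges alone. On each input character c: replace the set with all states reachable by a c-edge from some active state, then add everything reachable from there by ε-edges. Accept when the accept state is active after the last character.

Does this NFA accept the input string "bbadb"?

initial (ε-close {0}): {0,1,2,4,5,6}
'b' @ 1: {5,6,7}  ✓accept
'b' @ 2: {5,6,7}  ✓accept
'a' @ 3: {}  — state set empty
rest 'db' ignored (set empty)
after full input: {}  (accept=5 not in)

Answer: REJECT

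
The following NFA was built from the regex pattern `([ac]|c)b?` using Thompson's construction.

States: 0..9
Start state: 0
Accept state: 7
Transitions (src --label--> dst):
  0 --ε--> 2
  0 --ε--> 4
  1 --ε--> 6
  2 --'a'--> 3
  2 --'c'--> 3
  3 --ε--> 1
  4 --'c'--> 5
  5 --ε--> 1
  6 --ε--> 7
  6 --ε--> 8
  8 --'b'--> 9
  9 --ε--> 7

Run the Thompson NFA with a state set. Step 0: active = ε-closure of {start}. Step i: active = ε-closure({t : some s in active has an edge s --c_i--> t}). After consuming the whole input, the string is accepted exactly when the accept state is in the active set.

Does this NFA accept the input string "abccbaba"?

Answer: REJECT

Steps:
initial (ε-close {0}): {0,2,4}
'a' @ 1: {1,3,6,7,8}  ✓accept
'b' @ 2: {7,9}  ✓accept
'c' @ 3: {}  — no active states
rest 'cbaba' ignored (set empty)
end set {} — state 7 not in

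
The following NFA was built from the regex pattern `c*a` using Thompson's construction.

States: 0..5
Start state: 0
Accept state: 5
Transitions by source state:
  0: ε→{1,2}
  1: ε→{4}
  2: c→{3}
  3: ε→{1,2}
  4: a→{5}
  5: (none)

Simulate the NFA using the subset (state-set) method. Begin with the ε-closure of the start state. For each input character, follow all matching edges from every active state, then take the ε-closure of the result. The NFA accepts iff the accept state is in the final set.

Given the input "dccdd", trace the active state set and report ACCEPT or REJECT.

initial (ε-close {0}): {0,1,2,4}
'd' @ 1: {}  — dead — no transitions
rest 'ccdd' ignored (set empty)
end set {} — state 5 not in

Answer: REJECT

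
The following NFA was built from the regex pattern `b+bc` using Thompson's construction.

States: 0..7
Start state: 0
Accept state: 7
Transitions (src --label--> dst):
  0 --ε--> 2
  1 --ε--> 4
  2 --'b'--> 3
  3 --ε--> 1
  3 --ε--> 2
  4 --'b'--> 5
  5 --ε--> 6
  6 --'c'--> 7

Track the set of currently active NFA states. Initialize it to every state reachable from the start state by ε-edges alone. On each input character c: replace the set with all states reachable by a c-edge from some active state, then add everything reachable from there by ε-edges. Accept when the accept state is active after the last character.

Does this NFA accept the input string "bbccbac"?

Answer: REJECT

Steps:
initial (ε-close {0}): {0,2}
'b' @ 1: {1,2,3,4}
'b' @ 2: {1,2,3,4,5,6}
'c' @ 3: {7}  ✓accept
'c' @ 4: {}  — dead — no transitions
rest 'bac' ignored (set empty)
final: {}; accept 7 not in set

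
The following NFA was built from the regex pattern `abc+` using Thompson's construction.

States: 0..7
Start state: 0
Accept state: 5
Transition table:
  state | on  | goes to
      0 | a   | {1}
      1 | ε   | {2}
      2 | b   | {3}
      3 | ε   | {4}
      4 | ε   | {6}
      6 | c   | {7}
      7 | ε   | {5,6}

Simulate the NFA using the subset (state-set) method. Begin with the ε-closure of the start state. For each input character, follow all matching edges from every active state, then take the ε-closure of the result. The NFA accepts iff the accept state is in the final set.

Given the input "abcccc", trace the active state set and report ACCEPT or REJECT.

Answer: ACCEPT

Steps:
S₀ = ε-closure({0}) = {0}
'a' @ 1: {1,2}
'b' @ 2: {3,4,6}
'c' @ 3: {5,6,7}  [accepting]
'c' @ 4: {5,6,7}  [accepting]
'c' @ 5: {5,6,7}  [accepting]
'c' @ 6: {5,6,7}  [accepting]
end set {5,6,7} — state 5 in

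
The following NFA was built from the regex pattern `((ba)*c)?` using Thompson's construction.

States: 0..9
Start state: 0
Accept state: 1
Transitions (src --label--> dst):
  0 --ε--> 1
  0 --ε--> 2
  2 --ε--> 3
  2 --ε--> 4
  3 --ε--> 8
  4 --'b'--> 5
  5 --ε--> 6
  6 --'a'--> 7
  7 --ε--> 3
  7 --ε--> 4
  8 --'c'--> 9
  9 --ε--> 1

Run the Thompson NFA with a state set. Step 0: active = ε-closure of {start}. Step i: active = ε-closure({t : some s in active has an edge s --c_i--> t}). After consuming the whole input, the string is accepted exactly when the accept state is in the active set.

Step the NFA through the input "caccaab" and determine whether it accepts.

Answer: REJECT

Derivation:
initial (ε-close {0}): {0,1,2,3,4,8}
'c' @ 1: {1,9}  (accept∈set)
'a' @ 2: {}  — state set empty
rest 'ccaab' ignored (set empty)
final: {}; accept 1 not in set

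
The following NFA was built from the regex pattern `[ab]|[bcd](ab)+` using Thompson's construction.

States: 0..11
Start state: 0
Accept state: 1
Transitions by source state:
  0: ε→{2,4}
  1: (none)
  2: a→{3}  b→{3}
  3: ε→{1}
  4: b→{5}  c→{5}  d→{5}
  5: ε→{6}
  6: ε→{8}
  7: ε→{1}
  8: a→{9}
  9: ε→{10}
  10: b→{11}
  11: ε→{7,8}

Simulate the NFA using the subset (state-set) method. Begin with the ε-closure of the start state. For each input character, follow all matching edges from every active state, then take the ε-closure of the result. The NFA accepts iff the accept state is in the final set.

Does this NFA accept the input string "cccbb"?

initial (ε-close {0}): {0,2,4}
'c' @ 1: {5,6,8}
'c' @ 2: {}  — dead — no transitions
rest 'cbb' ignored (set empty)
after full input: {}  (accept=1 not in)

Answer: REJECT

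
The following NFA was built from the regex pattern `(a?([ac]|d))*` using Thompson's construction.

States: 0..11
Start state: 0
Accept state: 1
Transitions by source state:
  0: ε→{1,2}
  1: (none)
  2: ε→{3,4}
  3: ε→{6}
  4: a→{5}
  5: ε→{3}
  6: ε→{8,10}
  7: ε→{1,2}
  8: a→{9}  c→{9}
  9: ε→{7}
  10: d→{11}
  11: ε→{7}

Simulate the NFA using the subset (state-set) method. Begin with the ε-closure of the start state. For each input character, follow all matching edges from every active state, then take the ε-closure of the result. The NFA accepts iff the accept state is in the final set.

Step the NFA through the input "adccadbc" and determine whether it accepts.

Answer: REJECT

Steps:
initial (ε-close {0}): {0,1,2,3,4,6,8,10}
'a' @ 1: {1,2,3,4,5,6,7,8,9,10}  (accept∈set)
'd' @ 2: {1,2,3,4,6,7,8,10,11}  (accept∈set)
'c' @ 3: {1,2,3,4,6,7,8,9,10}  (accept∈set)
'c' @ 4: {1,2,3,4,6,7,8,9,10}  (accept∈set)
'a' @ 5: {1,2,3,4,5,6,7,8,9,10}  (accept∈set)
'd' @ 6: {1,2,3,4,6,7,8,10,11}  (accept∈set)
'b' @ 7: {}  — state set empty
rest 'c' ignored (set empty)
end set {} — state 1 not in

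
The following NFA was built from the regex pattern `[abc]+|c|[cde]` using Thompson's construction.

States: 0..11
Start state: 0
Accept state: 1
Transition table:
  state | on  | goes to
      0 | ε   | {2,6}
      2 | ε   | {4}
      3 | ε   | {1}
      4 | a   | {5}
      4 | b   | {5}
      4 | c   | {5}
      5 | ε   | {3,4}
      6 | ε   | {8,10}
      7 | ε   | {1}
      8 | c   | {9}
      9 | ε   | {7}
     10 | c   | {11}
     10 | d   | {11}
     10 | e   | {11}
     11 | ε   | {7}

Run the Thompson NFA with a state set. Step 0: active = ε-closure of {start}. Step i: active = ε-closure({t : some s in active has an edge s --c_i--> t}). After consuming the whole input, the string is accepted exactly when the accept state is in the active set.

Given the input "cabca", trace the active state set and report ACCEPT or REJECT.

start: ε-closure({0}) = {0,2,4,6,8,10}
'c' @ 1: {1,3,4,5,7,9,11}  ✓accept
'a' @ 2: {1,3,4,5}  ✓accept
'b' @ 3: {1,3,4,5}  ✓accept
'c' @ 4: {1,3,4,5}  ✓accept
'a' @ 5: {1,3,4,5}  ✓accept
end set {1,3,4,5} — state 1 in

Answer: ACCEPT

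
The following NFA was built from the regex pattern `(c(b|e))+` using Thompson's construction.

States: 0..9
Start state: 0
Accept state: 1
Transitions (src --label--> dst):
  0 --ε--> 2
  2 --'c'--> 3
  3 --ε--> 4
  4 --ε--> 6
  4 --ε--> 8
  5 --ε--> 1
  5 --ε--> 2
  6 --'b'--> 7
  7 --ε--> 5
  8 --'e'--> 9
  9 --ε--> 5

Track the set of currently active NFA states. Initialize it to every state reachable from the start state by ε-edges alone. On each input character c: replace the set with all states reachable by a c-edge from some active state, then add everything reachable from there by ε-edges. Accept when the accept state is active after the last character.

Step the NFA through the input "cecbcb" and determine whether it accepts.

initial (ε-close {0}): {0,2}
'c' @ 1: {3,4,6,8}
'e' @ 2: {1,2,5,9}  (accept∈set)
'c' @ 3: {3,4,6,8}
'b' @ 4: {1,2,5,7}  (accept∈set)
'c' @ 5: {3,4,6,8}
'b' @ 6: {1,2,5,7}  (accept∈set)
final: {1,2,5,7}; accept 1 in set

Answer: ACCEPT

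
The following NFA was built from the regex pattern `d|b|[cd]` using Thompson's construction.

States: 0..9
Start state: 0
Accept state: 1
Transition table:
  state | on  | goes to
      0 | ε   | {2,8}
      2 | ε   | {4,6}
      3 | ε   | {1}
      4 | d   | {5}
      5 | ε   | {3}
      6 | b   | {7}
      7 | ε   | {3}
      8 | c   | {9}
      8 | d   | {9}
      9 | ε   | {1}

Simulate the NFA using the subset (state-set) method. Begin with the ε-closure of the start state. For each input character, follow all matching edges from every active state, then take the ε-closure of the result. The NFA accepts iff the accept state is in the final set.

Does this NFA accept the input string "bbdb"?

S₀ = ε-closure({0}) = {0,2,4,6,8}
'b' @ 1: {1,3,7}  (accept∈set)
'b' @ 2: {}  — state set empty
rest 'db' ignored (set empty)
end set {} — state 1 not in

Answer: REJECT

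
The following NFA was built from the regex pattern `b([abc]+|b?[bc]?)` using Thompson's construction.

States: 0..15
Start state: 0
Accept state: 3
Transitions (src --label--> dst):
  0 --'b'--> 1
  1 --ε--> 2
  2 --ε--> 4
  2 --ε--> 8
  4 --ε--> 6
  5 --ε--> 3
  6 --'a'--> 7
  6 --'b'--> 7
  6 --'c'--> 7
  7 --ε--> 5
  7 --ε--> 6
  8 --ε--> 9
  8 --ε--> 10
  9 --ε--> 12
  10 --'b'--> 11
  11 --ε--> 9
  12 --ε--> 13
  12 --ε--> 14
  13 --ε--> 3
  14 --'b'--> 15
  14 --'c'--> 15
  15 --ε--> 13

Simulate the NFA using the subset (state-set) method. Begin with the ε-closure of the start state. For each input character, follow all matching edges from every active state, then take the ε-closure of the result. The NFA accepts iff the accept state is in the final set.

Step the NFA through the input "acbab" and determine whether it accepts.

Answer: REJECT

Derivation:
initial (ε-close {0}): {0}
'a' @ 1: {}  — state set empty
rest 'cbab' ignored (set empty)
end set {} — state 3 not in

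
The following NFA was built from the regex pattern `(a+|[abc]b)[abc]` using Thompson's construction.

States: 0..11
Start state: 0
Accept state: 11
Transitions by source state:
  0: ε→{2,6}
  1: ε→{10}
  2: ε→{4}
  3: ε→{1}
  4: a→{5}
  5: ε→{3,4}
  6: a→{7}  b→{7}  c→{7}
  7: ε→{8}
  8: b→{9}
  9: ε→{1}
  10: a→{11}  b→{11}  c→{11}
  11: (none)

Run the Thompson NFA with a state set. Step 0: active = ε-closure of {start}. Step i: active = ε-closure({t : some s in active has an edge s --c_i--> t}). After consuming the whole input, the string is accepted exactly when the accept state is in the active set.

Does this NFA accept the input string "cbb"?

initial (ε-close {0}): {0,2,4,6}
'c' @ 1: {7,8}
'b' @ 2: {1,9,10}
'b' @ 3: {11}  [accepting]
final: {11}; accept 11 in set

Answer: ACCEPT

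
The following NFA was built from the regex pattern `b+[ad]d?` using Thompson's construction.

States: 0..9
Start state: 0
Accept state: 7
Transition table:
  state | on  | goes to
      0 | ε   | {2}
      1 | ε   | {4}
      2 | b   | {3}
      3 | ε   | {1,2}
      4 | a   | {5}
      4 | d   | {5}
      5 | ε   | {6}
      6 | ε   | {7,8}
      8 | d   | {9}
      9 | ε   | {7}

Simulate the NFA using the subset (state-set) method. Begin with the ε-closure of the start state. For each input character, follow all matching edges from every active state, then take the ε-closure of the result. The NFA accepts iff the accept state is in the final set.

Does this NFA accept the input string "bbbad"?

Answer: ACCEPT

Trace:
S₀ = ε-closure({0}) = {0,2}
'b' @ 1: {1,2,3,4}
'b' @ 2: {1,2,3,4}
'b' @ 3: {1,2,3,4}
'a' @ 4: {5,6,7,8}  [accepting]
'd' @ 5: {7,9}  [accepting]
after full input: {7,9}  (accept=7 in)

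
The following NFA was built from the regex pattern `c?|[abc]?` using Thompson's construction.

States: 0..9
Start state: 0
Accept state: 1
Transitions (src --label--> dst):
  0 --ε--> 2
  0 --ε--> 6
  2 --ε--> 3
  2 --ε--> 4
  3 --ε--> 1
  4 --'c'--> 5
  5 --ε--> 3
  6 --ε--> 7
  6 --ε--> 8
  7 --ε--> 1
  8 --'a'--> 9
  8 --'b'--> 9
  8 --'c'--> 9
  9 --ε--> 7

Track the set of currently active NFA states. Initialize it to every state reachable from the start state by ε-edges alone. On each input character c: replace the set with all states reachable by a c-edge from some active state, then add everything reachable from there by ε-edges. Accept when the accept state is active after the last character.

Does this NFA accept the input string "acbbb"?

Answer: REJECT

Trace:
S₀ = ε-closure({0}) = {0,1,2,3,4,6,7,8}
'a' @ 1: {1,7,9}  (accept∈set)
'c' @ 2: {}  — dead — no transitions
rest 'bbb' ignored (set empty)
after full input: {}  (accept=1 not in)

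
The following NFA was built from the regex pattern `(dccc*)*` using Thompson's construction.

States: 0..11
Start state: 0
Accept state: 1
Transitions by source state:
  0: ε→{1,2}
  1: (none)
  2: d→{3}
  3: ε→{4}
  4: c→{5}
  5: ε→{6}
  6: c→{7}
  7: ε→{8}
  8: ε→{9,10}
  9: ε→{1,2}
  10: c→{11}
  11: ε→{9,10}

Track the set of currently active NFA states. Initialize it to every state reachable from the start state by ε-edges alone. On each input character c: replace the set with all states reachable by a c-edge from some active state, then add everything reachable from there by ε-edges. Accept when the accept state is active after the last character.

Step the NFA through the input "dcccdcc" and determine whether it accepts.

start: ε-closure({0}) = {0,1,2}
'd' @ 1: {3,4}
'c' @ 2: {5,6}
'c' @ 3: {1,2,7,8,9,10}  (accept∈set)
'c' @ 4: {1,2,9,10,11}  (accept∈set)
'd' @ 5: {3,4}
'c' @ 6: {5,6}
'c' @ 7: {1,2,7,8,9,10}  (accept∈set)
after full input: {1,2,7,8,9,10}  (accept=1 in)

Answer: ACCEPT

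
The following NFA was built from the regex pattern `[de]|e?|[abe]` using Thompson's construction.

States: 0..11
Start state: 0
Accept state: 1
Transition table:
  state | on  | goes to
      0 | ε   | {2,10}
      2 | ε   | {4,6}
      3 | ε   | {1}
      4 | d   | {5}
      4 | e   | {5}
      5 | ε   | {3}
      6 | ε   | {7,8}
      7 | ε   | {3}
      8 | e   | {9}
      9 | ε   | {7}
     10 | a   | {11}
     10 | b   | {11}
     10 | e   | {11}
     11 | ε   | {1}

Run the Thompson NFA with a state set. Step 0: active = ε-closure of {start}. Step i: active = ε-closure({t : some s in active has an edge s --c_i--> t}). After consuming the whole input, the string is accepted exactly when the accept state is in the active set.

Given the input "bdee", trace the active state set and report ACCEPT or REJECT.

Answer: REJECT

Trace:
S₀ = ε-closure({0}) = {0,1,2,3,4,6,7,8,10}
'b' @ 1: {1,11}  ✓accept
'd' @ 2: {}  — dead — no transitions
rest 'ee' ignored (set empty)
final: {}; accept 1 not in set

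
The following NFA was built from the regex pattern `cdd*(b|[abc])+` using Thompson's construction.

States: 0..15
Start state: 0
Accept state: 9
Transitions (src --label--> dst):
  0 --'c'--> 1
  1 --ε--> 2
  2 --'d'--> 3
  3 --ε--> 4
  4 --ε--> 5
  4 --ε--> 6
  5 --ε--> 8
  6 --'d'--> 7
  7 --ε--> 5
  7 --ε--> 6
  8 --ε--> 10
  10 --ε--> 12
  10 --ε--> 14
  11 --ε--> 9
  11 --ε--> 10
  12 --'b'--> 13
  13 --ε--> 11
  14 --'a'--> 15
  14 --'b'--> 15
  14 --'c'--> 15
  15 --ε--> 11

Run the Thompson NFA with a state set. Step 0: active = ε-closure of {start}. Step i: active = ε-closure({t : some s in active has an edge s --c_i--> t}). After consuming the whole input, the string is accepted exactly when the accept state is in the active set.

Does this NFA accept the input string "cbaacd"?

initial (ε-close {0}): {0}
'c' @ 1: {1,2}
'b' @ 2: {}  — dead — no transitions
rest 'aacd' ignored (set empty)
end set {} — state 9 not in

Answer: REJECT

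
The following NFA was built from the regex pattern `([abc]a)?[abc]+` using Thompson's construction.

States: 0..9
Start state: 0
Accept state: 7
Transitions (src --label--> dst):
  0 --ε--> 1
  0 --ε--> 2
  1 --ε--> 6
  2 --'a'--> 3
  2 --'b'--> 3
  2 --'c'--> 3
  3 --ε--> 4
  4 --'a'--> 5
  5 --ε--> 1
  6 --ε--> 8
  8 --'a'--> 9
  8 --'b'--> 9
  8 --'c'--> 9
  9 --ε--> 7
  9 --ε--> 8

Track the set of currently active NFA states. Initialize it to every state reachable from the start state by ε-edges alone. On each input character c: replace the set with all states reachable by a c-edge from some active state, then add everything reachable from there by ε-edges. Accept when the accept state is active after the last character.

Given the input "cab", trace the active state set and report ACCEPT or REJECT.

Answer: ACCEPT

Derivation:
start: ε-closure({0}) = {0,1,2,6,8}
'c' @ 1: {3,4,7,8,9}  (accept∈set)
'a' @ 2: {1,5,6,7,8,9}  (accept∈set)
'b' @ 3: {7,8,9}  (accept∈set)
final: {7,8,9}; accept 7 in set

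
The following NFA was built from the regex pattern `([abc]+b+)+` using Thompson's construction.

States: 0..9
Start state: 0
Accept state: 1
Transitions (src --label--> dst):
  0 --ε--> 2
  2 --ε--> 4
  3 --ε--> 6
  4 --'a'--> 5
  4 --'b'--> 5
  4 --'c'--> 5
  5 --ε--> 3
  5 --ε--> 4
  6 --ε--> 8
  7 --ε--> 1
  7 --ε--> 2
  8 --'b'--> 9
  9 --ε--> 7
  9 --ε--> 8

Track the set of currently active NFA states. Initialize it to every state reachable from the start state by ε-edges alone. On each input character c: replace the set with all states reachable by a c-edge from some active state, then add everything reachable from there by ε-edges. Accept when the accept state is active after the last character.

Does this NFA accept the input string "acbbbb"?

start: ε-closure({0}) = {0,2,4}
'a' @ 1: {3,4,5,6,8}
'c' @ 2: {3,4,5,6,8}
'b' @ 3: {1,2,3,4,5,6,7,8,9}  (accept∈set)
'b' @ 4: {1,2,3,4,5,6,7,8,9}  (accept∈set)
'b' @ 5: {1,2,3,4,5,6,7,8,9}  (accept∈set)
'b' @ 6: {1,2,3,4,5,6,7,8,9}  (accept∈set)
final: {1,2,3,4,5,6,7,8,9}; accept 1 in set

Answer: ACCEPT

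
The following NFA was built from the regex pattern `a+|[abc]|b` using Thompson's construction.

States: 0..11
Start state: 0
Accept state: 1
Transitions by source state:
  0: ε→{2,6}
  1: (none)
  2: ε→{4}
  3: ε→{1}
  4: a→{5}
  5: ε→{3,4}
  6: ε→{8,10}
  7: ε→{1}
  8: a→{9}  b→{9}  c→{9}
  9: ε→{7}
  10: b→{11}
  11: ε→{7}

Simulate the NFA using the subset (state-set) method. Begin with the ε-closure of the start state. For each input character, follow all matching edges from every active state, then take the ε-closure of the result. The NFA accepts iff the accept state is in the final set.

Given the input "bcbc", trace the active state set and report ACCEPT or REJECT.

Answer: REJECT

Steps:
S₀ = ε-closure({0}) = {0,2,4,6,8,10}
'b' @ 1: {1,7,9,11}  ✓accept
'c' @ 2: {}  — dead — no transitions
rest 'bc' ignored (set empty)
final: {}; accept 1 not in set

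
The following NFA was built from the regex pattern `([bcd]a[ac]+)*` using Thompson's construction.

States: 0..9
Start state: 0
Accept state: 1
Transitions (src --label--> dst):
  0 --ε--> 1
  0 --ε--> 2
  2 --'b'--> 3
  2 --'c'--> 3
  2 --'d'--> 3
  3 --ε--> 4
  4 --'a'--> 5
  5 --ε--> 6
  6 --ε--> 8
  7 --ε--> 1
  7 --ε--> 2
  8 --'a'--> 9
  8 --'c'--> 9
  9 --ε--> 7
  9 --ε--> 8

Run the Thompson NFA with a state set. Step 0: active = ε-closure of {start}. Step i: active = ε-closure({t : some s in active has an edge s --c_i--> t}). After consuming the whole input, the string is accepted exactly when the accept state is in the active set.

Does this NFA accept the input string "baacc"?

Answer: ACCEPT

Steps:
initial (ε-close {0}): {0,1,2}
'b' @ 1: {3,4}
'a' @ 2: {5,6,8}
'a' @ 3: {1,2,7,8,9}  ✓accept
'c' @ 4: {1,2,3,4,7,8,9}  ✓accept
'c' @ 5: {1,2,3,4,7,8,9}  ✓accept
final: {1,2,3,4,7,8,9}; accept 1 in set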